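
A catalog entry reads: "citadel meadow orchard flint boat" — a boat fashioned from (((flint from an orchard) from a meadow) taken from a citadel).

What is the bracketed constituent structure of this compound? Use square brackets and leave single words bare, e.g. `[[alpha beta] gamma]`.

At the top level: head "boat"; modifier "citadel meadow orchard flint".
Inside "citadel meadow orchard flint": head "flint" (specifically "meadow orchard flint"), modifier "citadel".
Inside "meadow orchard flint": head "flint" (specifically "orchard flint"), modifier "meadow".
Inside "orchard flint": head "flint", modifier "orchard".
Assembled: [[citadel [meadow [orchard flint]]] boat].

[[citadel [meadow [orchard flint]]] boat]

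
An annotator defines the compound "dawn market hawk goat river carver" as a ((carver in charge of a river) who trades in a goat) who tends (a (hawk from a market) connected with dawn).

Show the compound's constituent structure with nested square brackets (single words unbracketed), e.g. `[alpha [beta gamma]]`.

Overall it is a kind of carver (specifically "goat river carver"); the modifier is "dawn market hawk".
Within "dawn market hawk", the head is "hawk" (specifically "market hawk") and the modifier is "dawn".
Within "market hawk", the head is "hawk" and the modifier is "market".
Within "goat river carver", the head is "carver" (specifically "river carver") and the modifier is "goat".
Within "river carver", the head is "carver" and the modifier is "river".
Assembled: [[dawn [market hawk]] [goat [river carver]]].

[[dawn [market hawk]] [goat [river carver]]]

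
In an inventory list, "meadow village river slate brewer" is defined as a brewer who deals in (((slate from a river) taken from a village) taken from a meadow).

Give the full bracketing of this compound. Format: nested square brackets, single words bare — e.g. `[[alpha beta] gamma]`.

[[meadow [village [river slate]]] brewer]

At the top level: head "brewer"; modifier "meadow village river slate".
Inside "meadow village river slate": head "slate" (specifically "village river slate"), modifier "meadow".
Inside "village river slate": head "slate" (specifically "river slate"), modifier "village".
Inside "river slate": head "slate", modifier "river".
So the structure is [[meadow [village [river slate]]] brewer].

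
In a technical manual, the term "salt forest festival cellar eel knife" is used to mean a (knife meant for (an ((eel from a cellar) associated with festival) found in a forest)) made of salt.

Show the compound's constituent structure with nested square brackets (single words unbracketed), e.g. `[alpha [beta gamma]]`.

Overall it is a kind of knife (specifically "forest festival cellar eel knife"); the modifier is "salt".
"forest festival cellar eel knife" → head "knife", modifier "forest festival cellar eel".
"forest festival cellar eel" → head "eel" (specifically "festival cellar eel"), modifier "forest".
"festival cellar eel" → head "eel" (specifically "cellar eel"), modifier "festival".
"cellar eel" → head "eel", modifier "cellar".
Putting it together: [salt [[forest [festival [cellar eel]]] knife]].

[salt [[forest [festival [cellar eel]]] knife]]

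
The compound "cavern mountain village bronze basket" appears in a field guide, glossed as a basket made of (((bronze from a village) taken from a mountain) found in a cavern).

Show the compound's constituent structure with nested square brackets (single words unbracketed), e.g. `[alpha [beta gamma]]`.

The outermost head in the paraphrase is "basket", modified by "cavern mountain village bronze".
"cavern mountain village bronze" → head "bronze" (specifically "mountain village bronze"), modifier "cavern".
"mountain village bronze" → head "bronze" (specifically "village bronze"), modifier "mountain".
"village bronze" → head "bronze", modifier "village".
Assembled: [[cavern [mountain [village bronze]]] basket].

[[cavern [mountain [village bronze]]] basket]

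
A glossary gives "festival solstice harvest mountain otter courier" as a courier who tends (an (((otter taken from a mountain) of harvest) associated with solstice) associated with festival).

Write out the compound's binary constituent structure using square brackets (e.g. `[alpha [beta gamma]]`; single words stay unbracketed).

Whole compound: head "courier", modifier "festival solstice harvest mountain otter".
Inside "festival solstice harvest mountain otter": head "otter" (specifically "solstice harvest mountain otter"), modifier "festival".
Inside "solstice harvest mountain otter": head "otter" (specifically "harvest mountain otter"), modifier "solstice".
Inside "harvest mountain otter": head "otter" (specifically "mountain otter"), modifier "harvest".
Inside "mountain otter": head "otter", modifier "mountain".
So the structure is [[festival [solstice [harvest [mountain otter]]]] courier].

[[festival [solstice [harvest [mountain otter]]]] courier]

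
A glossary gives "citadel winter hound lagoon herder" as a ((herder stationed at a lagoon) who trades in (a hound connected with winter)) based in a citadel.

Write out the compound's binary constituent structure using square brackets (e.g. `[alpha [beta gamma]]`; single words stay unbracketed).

Whole compound: head "herder" (specifically "winter hound lagoon herder"), modifier "citadel".
"winter hound lagoon herder" → head "herder" (specifically "lagoon herder"), modifier "winter hound".
"winter hound" → head "hound", modifier "winter".
"lagoon herder" → head "herder", modifier "lagoon".
So the structure is [citadel [[winter hound] [lagoon herder]]].

[citadel [[winter hound] [lagoon herder]]]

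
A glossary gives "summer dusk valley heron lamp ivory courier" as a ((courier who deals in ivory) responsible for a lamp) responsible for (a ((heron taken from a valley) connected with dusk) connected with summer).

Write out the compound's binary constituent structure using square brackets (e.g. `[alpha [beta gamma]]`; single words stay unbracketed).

[[summer [dusk [valley heron]]] [lamp [ivory courier]]]

The outermost head in the paraphrase is "courier" (specifically "lamp ivory courier"), modified by "summer dusk valley heron".
Inside "summer dusk valley heron": head "heron" (specifically "dusk valley heron"), modifier "summer".
Inside "dusk valley heron": head "heron" (specifically "valley heron"), modifier "dusk".
Inside "valley heron": head "heron", modifier "valley".
Inside "lamp ivory courier": head "courier" (specifically "ivory courier"), modifier "lamp".
Inside "ivory courier": head "courier", modifier "ivory".
Putting it together: [[summer [dusk [valley heron]]] [lamp [ivory courier]]].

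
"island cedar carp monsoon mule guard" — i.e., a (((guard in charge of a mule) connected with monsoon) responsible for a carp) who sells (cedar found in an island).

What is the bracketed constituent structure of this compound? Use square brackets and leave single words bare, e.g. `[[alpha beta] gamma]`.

[[island cedar] [carp [monsoon [mule guard]]]]

The outermost head in the paraphrase is "guard" (specifically "carp monsoon mule guard"), modified by "island cedar".
"island cedar" → head "cedar", modifier "island".
"carp monsoon mule guard" → head "guard" (specifically "monsoon mule guard"), modifier "carp".
"monsoon mule guard" → head "guard" (specifically "mule guard"), modifier "monsoon".
"mule guard" → head "guard", modifier "mule".
Assembled: [[island cedar] [carp [monsoon [mule guard]]]].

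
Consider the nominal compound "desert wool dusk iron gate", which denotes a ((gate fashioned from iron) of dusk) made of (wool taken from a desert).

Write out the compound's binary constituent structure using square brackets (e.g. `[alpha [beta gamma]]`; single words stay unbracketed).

[[desert wool] [dusk [iron gate]]]

At the top level: head "gate" (specifically "dusk iron gate"); modifier "desert wool".
"desert wool" → head "wool", modifier "desert".
"dusk iron gate" → head "gate" (specifically "iron gate"), modifier "dusk".
"iron gate" → head "gate", modifier "iron".
Putting it together: [[desert wool] [dusk [iron gate]]].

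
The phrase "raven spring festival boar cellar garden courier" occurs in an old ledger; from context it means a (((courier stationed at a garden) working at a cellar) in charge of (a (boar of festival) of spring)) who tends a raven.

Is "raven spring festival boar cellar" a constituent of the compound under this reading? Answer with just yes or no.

The top-level split is [raven] [spring festival boar cellar garden courier]; the full structure is [raven [[spring [festival boar]] [cellar [garden courier]]]].
"raven spring festival boar cellar" straddles a constituent boundary, so it is not a single unit.

no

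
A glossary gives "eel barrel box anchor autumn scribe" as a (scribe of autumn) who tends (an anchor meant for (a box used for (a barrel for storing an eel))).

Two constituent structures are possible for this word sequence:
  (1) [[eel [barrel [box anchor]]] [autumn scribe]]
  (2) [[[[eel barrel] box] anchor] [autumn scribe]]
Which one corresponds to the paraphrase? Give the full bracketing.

[[[[eel barrel] box] anchor] [autumn scribe]]

The paraphrase's head is the "scribe" part ("autumn scribe"); its modifier is "eel barrel box anchor".
That top-level split, carried through the inner groups, gives [[[[eel barrel] box] anchor] [autumn scribe]].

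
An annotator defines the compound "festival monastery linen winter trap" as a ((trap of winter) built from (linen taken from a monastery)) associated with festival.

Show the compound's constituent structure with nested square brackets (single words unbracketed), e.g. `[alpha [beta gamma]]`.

[festival [[monastery linen] [winter trap]]]

Overall it is a kind of trap (specifically "monastery linen winter trap"); the modifier is "festival".
"monastery linen winter trap" → head "trap" (specifically "winter trap"), modifier "monastery linen".
"monastery linen" → head "linen", modifier "monastery".
"winter trap" → head "trap", modifier "winter".
So the structure is [festival [[monastery linen] [winter trap]]].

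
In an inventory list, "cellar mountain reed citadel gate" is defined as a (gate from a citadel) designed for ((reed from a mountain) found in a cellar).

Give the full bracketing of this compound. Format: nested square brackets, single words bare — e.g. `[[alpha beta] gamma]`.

Whole compound: head "gate" (specifically "citadel gate"), modifier "cellar mountain reed".
"cellar mountain reed" → head "reed" (specifically "mountain reed"), modifier "cellar".
"mountain reed" → head "reed", modifier "mountain".
"citadel gate" → head "gate", modifier "citadel".
Assembled: [[cellar [mountain reed]] [citadel gate]].

[[cellar [mountain reed]] [citadel gate]]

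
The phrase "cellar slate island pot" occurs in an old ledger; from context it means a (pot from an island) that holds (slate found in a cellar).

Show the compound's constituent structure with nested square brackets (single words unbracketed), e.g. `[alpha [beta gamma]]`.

Overall it is a kind of pot (specifically "island pot"); the modifier is "cellar slate".
Within "cellar slate", the head is "slate" and the modifier is "cellar".
Within "island pot", the head is "pot" and the modifier is "island".
Assembled: [[cellar slate] [island pot]].

[[cellar slate] [island pot]]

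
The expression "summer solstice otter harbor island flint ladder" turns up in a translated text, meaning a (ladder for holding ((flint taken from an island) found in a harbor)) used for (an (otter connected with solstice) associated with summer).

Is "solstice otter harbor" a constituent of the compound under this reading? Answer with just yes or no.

no

The top-level split is [summer solstice otter] [harbor island flint ladder]; the full structure is [[summer [solstice otter]] [[harbor [island flint]] ladder]].
"solstice otter harbor" straddles a constituent boundary, so it is not a single unit.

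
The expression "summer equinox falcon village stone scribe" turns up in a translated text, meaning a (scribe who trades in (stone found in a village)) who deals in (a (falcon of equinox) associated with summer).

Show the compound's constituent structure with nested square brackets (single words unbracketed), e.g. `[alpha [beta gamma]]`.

Overall it is a kind of scribe (specifically "village stone scribe"); the modifier is "summer equinox falcon".
Inside "summer equinox falcon": head "falcon" (specifically "equinox falcon"), modifier "summer".
Inside "equinox falcon": head "falcon", modifier "equinox".
Inside "village stone scribe": head "scribe", modifier "village stone".
Inside "village stone": head "stone", modifier "village".
So the structure is [[summer [equinox falcon]] [[village stone] scribe]].

[[summer [equinox falcon]] [[village stone] scribe]]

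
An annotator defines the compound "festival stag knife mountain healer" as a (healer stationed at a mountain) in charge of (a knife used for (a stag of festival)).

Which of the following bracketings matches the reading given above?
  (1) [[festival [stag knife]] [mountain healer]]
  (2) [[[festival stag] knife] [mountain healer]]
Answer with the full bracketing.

[[[festival stag] knife] [mountain healer]]

The paraphrase's head is the "healer" part ("mountain healer"); its modifier is "festival stag knife".
That top-level split, carried through the inner groups, gives [[[festival stag] knife] [mountain healer]].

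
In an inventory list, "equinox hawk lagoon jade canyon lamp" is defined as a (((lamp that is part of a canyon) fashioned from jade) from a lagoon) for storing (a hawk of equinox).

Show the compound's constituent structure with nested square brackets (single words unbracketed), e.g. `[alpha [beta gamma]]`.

Overall it is a kind of lamp (specifically "lagoon jade canyon lamp"); the modifier is "equinox hawk".
Within "equinox hawk", the head is "hawk" and the modifier is "equinox".
Within "lagoon jade canyon lamp", the head is "lamp" (specifically "jade canyon lamp") and the modifier is "lagoon".
Within "jade canyon lamp", the head is "lamp" (specifically "canyon lamp") and the modifier is "jade".
Within "canyon lamp", the head is "lamp" and the modifier is "canyon".
So the structure is [[equinox hawk] [lagoon [jade [canyon lamp]]]].

[[equinox hawk] [lagoon [jade [canyon lamp]]]]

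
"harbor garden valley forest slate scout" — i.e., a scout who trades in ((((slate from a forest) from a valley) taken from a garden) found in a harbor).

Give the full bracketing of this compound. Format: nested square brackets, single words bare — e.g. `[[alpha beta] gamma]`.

Overall it is a kind of scout; the modifier is "harbor garden valley forest slate".
Within "harbor garden valley forest slate", the head is "slate" (specifically "garden valley forest slate") and the modifier is "harbor".
Within "garden valley forest slate", the head is "slate" (specifically "valley forest slate") and the modifier is "garden".
Within "valley forest slate", the head is "slate" (specifically "forest slate") and the modifier is "valley".
Within "forest slate", the head is "slate" and the modifier is "forest".
Assembled: [[harbor [garden [valley [forest slate]]]] scout].

[[harbor [garden [valley [forest slate]]]] scout]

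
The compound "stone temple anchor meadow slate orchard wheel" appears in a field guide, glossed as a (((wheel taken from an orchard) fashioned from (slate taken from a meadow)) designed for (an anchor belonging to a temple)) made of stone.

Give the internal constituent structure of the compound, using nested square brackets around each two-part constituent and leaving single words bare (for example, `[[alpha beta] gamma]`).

[stone [[temple anchor] [[meadow slate] [orchard wheel]]]]

At the top level: head "wheel" (specifically "temple anchor meadow slate orchard wheel"); modifier "stone".
Within "temple anchor meadow slate orchard wheel", the head is "wheel" (specifically "meadow slate orchard wheel") and the modifier is "temple anchor".
Within "temple anchor", the head is "anchor" and the modifier is "temple".
Within "meadow slate orchard wheel", the head is "wheel" (specifically "orchard wheel") and the modifier is "meadow slate".
Within "meadow slate", the head is "slate" and the modifier is "meadow".
Within "orchard wheel", the head is "wheel" and the modifier is "orchard".
So the structure is [stone [[temple anchor] [[meadow slate] [orchard wheel]]]].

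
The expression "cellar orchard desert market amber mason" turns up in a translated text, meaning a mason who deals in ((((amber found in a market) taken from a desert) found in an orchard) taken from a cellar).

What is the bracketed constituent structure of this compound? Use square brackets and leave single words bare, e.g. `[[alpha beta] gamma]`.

[[cellar [orchard [desert [market amber]]]] mason]

Overall it is a kind of mason; the modifier is "cellar orchard desert market amber".
"cellar orchard desert market amber" → head "amber" (specifically "orchard desert market amber"), modifier "cellar".
"orchard desert market amber" → head "amber" (specifically "desert market amber"), modifier "orchard".
"desert market amber" → head "amber" (specifically "market amber"), modifier "desert".
"market amber" → head "amber", modifier "market".
So the structure is [[cellar [orchard [desert [market amber]]]] mason].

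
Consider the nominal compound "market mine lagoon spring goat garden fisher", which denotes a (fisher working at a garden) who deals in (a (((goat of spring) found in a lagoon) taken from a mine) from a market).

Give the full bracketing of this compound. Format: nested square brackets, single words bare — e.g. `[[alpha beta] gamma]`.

[[market [mine [lagoon [spring goat]]]] [garden fisher]]

Overall it is a kind of fisher (specifically "garden fisher"); the modifier is "market mine lagoon spring goat".
"market mine lagoon spring goat" → head "goat" (specifically "mine lagoon spring goat"), modifier "market".
"mine lagoon spring goat" → head "goat" (specifically "lagoon spring goat"), modifier "mine".
"lagoon spring goat" → head "goat" (specifically "spring goat"), modifier "lagoon".
"spring goat" → head "goat", modifier "spring".
"garden fisher" → head "fisher", modifier "garden".
Assembled: [[market [mine [lagoon [spring goat]]]] [garden fisher]].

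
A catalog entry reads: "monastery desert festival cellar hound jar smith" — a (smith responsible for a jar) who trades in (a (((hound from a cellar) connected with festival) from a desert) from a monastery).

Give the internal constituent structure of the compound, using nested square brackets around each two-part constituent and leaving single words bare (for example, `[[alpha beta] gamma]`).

The outermost head in the paraphrase is "smith" (specifically "jar smith"), modified by "monastery desert festival cellar hound".
"monastery desert festival cellar hound" → head "hound" (specifically "desert festival cellar hound"), modifier "monastery".
"desert festival cellar hound" → head "hound" (specifically "festival cellar hound"), modifier "desert".
"festival cellar hound" → head "hound" (specifically "cellar hound"), modifier "festival".
"cellar hound" → head "hound", modifier "cellar".
"jar smith" → head "smith", modifier "jar".
Putting it together: [[monastery [desert [festival [cellar hound]]]] [jar smith]].

[[monastery [desert [festival [cellar hound]]]] [jar smith]]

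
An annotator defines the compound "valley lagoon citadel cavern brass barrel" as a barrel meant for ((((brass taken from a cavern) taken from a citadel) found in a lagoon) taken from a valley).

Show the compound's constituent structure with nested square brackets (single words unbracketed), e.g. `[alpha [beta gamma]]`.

[[valley [lagoon [citadel [cavern brass]]]] barrel]

The outermost head in the paraphrase is "barrel", modified by "valley lagoon citadel cavern brass".
"valley lagoon citadel cavern brass" → head "brass" (specifically "lagoon citadel cavern brass"), modifier "valley".
"lagoon citadel cavern brass" → head "brass" (specifically "citadel cavern brass"), modifier "lagoon".
"citadel cavern brass" → head "brass" (specifically "cavern brass"), modifier "citadel".
"cavern brass" → head "brass", modifier "cavern".
So the structure is [[valley [lagoon [citadel [cavern brass]]]] barrel].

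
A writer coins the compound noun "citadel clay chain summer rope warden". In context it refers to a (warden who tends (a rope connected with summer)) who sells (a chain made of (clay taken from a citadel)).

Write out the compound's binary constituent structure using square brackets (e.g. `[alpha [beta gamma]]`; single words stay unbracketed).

[[[citadel clay] chain] [[summer rope] warden]]

Overall it is a kind of warden (specifically "summer rope warden"); the modifier is "citadel clay chain".
"citadel clay chain" → head "chain", modifier "citadel clay".
"citadel clay" → head "clay", modifier "citadel".
"summer rope warden" → head "warden", modifier "summer rope".
"summer rope" → head "rope", modifier "summer".
Putting it together: [[[citadel clay] chain] [[summer rope] warden]].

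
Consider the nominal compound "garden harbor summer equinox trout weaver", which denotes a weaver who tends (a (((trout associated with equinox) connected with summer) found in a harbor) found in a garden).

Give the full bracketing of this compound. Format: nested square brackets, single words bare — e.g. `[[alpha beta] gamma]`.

[[garden [harbor [summer [equinox trout]]]] weaver]

Overall it is a kind of weaver; the modifier is "garden harbor summer equinox trout".
Within "garden harbor summer equinox trout", the head is "trout" (specifically "harbor summer equinox trout") and the modifier is "garden".
Within "harbor summer equinox trout", the head is "trout" (specifically "summer equinox trout") and the modifier is "harbor".
Within "summer equinox trout", the head is "trout" (specifically "equinox trout") and the modifier is "summer".
Within "equinox trout", the head is "trout" and the modifier is "equinox".
Putting it together: [[garden [harbor [summer [equinox trout]]]] weaver].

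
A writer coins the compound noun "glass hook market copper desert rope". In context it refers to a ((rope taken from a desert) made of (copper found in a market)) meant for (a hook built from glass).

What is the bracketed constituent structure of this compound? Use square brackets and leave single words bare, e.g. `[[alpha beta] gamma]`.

Whole compound: head "rope" (specifically "market copper desert rope"), modifier "glass hook".
Inside "glass hook": head "hook", modifier "glass".
Inside "market copper desert rope": head "rope" (specifically "desert rope"), modifier "market copper".
Inside "market copper": head "copper", modifier "market".
Inside "desert rope": head "rope", modifier "desert".
Putting it together: [[glass hook] [[market copper] [desert rope]]].

[[glass hook] [[market copper] [desert rope]]]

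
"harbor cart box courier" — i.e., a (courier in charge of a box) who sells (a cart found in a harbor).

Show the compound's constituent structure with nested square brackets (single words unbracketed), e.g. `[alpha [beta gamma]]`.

[[harbor cart] [box courier]]

At the top level: head "courier" (specifically "box courier"); modifier "harbor cart".
Inside "harbor cart": head "cart", modifier "harbor".
Inside "box courier": head "courier", modifier "box".
Putting it together: [[harbor cart] [box courier]].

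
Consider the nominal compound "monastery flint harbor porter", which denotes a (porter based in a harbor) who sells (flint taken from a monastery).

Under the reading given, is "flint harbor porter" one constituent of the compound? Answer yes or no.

no

The top-level split is [monastery flint] [harbor porter]; the full structure is [[monastery flint] [harbor porter]].
"flint harbor porter" straddles a constituent boundary, so it is not a single unit.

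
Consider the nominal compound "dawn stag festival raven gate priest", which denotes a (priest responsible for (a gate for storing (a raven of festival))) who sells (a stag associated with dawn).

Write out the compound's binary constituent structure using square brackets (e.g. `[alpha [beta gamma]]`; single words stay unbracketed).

Overall it is a kind of priest (specifically "festival raven gate priest"); the modifier is "dawn stag".
Inside "dawn stag": head "stag", modifier "dawn".
Inside "festival raven gate priest": head "priest", modifier "festival raven gate".
Inside "festival raven gate": head "gate", modifier "festival raven".
Inside "festival raven": head "raven", modifier "festival".
Assembled: [[dawn stag] [[[festival raven] gate] priest]].

[[dawn stag] [[[festival raven] gate] priest]]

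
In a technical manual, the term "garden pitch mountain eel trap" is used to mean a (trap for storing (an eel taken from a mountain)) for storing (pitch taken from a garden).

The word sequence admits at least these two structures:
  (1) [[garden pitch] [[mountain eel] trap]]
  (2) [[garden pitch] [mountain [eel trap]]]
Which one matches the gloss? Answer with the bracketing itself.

[[garden pitch] [[mountain eel] trap]]

The paraphrase's head is the "trap" part ("mountain eel trap"); its modifier is "garden pitch".
That top-level split, carried through the inner groups, gives [[garden pitch] [[mountain eel] trap]].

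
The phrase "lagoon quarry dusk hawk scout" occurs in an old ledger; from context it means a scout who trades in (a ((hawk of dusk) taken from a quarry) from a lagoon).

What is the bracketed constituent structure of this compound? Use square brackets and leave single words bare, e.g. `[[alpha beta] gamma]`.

[[lagoon [quarry [dusk hawk]]] scout]

At the top level: head "scout"; modifier "lagoon quarry dusk hawk".
Within "lagoon quarry dusk hawk", the head is "hawk" (specifically "quarry dusk hawk") and the modifier is "lagoon".
Within "quarry dusk hawk", the head is "hawk" (specifically "dusk hawk") and the modifier is "quarry".
Within "dusk hawk", the head is "hawk" and the modifier is "dusk".
So the structure is [[lagoon [quarry [dusk hawk]]] scout].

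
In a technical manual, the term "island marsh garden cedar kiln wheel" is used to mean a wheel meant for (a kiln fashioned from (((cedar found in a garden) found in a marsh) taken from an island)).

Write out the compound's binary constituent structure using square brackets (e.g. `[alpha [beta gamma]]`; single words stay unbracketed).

[[[island [marsh [garden cedar]]] kiln] wheel]

At the top level: head "wheel"; modifier "island marsh garden cedar kiln".
"island marsh garden cedar kiln" → head "kiln", modifier "island marsh garden cedar".
"island marsh garden cedar" → head "cedar" (specifically "marsh garden cedar"), modifier "island".
"marsh garden cedar" → head "cedar" (specifically "garden cedar"), modifier "marsh".
"garden cedar" → head "cedar", modifier "garden".
So the structure is [[[island [marsh [garden cedar]]] kiln] wheel].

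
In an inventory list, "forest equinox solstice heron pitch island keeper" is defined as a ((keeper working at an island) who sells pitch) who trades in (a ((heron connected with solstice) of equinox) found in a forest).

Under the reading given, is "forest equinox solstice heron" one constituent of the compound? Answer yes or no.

The paraphrase groups the words so that "forest equinox solstice heron" is one unit: it corresponds to a single parenthesized sub-phrase.
The full structure is [[forest [equinox [solstice heron]]] [pitch [island keeper]]], in which [forest equinox solstice heron] is a constituent.

yes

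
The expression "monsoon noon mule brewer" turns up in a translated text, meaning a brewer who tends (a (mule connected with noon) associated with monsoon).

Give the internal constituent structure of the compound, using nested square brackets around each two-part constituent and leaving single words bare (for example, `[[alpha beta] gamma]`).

The outermost head in the paraphrase is "brewer", modified by "monsoon noon mule".
Within "monsoon noon mule", the head is "mule" (specifically "noon mule") and the modifier is "monsoon".
Within "noon mule", the head is "mule" and the modifier is "noon".
So the structure is [[monsoon [noon mule]] brewer].

[[monsoon [noon mule]] brewer]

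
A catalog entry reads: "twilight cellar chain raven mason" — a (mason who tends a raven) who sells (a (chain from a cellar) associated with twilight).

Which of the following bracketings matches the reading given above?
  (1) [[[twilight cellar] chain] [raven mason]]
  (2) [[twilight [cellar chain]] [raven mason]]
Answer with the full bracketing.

The paraphrase's head is the "mason" part ("raven mason"); its modifier is "twilight cellar chain".
That top-level split, carried through the inner groups, gives [[twilight [cellar chain]] [raven mason]].

[[twilight [cellar chain]] [raven mason]]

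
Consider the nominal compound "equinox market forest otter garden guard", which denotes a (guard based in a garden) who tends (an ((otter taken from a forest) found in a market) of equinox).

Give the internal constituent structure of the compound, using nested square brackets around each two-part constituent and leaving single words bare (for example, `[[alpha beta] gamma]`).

The outermost head in the paraphrase is "guard" (specifically "garden guard"), modified by "equinox market forest otter".
Within "equinox market forest otter", the head is "otter" (specifically "market forest otter") and the modifier is "equinox".
Within "market forest otter", the head is "otter" (specifically "forest otter") and the modifier is "market".
Within "forest otter", the head is "otter" and the modifier is "forest".
Within "garden guard", the head is "guard" and the modifier is "garden".
Putting it together: [[equinox [market [forest otter]]] [garden guard]].

[[equinox [market [forest otter]]] [garden guard]]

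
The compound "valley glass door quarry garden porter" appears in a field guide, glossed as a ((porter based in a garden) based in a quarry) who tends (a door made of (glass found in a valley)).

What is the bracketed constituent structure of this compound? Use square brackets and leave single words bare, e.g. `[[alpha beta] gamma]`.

Whole compound: head "porter" (specifically "quarry garden porter"), modifier "valley glass door".
"valley glass door" → head "door", modifier "valley glass".
"valley glass" → head "glass", modifier "valley".
"quarry garden porter" → head "porter" (specifically "garden porter"), modifier "quarry".
"garden porter" → head "porter", modifier "garden".
Putting it together: [[[valley glass] door] [quarry [garden porter]]].

[[[valley glass] door] [quarry [garden porter]]]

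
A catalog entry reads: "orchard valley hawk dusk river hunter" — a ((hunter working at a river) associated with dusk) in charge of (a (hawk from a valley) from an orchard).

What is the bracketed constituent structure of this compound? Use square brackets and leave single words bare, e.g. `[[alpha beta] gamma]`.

[[orchard [valley hawk]] [dusk [river hunter]]]

Whole compound: head "hunter" (specifically "dusk river hunter"), modifier "orchard valley hawk".
Inside "orchard valley hawk": head "hawk" (specifically "valley hawk"), modifier "orchard".
Inside "valley hawk": head "hawk", modifier "valley".
Inside "dusk river hunter": head "hunter" (specifically "river hunter"), modifier "dusk".
Inside "river hunter": head "hunter", modifier "river".
So the structure is [[orchard [valley hawk]] [dusk [river hunter]]].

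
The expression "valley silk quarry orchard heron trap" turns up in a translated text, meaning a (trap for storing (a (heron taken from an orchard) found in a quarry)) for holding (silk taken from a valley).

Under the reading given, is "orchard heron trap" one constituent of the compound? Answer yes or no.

no

The top-level split is [valley silk] [quarry orchard heron trap]; the full structure is [[valley silk] [[quarry [orchard heron]] trap]].
"orchard heron trap" straddles a constituent boundary, so it is not a single unit.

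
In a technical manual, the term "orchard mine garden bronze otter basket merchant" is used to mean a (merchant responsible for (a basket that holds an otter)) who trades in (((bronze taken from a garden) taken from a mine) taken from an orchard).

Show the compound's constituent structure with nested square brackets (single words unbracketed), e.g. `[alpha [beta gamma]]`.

[[orchard [mine [garden bronze]]] [[otter basket] merchant]]

At the top level: head "merchant" (specifically "otter basket merchant"); modifier "orchard mine garden bronze".
Inside "orchard mine garden bronze": head "bronze" (specifically "mine garden bronze"), modifier "orchard".
Inside "mine garden bronze": head "bronze" (specifically "garden bronze"), modifier "mine".
Inside "garden bronze": head "bronze", modifier "garden".
Inside "otter basket merchant": head "merchant", modifier "otter basket".
Inside "otter basket": head "basket", modifier "otter".
Assembled: [[orchard [mine [garden bronze]]] [[otter basket] merchant]].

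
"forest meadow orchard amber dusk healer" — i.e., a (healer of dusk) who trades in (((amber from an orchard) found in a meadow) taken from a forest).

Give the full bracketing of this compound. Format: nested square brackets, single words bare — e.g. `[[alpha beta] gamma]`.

[[forest [meadow [orchard amber]]] [dusk healer]]

Whole compound: head "healer" (specifically "dusk healer"), modifier "forest meadow orchard amber".
Within "forest meadow orchard amber", the head is "amber" (specifically "meadow orchard amber") and the modifier is "forest".
Within "meadow orchard amber", the head is "amber" (specifically "orchard amber") and the modifier is "meadow".
Within "orchard amber", the head is "amber" and the modifier is "orchard".
Within "dusk healer", the head is "healer" and the modifier is "dusk".
So the structure is [[forest [meadow [orchard amber]]] [dusk healer]].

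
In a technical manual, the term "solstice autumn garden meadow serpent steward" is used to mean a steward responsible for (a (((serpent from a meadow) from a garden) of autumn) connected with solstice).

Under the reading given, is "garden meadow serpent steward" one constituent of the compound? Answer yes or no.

The top-level split is [solstice autumn garden meadow serpent] [steward]; the full structure is [[solstice [autumn [garden [meadow serpent]]]] steward].
"garden meadow serpent steward" straddles a constituent boundary, so it is not a single unit.

no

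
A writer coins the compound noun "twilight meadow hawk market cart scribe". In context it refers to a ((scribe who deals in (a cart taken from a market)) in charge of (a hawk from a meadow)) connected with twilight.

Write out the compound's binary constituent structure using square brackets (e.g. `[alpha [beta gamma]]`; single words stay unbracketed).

[twilight [[meadow hawk] [[market cart] scribe]]]

At the top level: head "scribe" (specifically "meadow hawk market cart scribe"); modifier "twilight".
Within "meadow hawk market cart scribe", the head is "scribe" (specifically "market cart scribe") and the modifier is "meadow hawk".
Within "meadow hawk", the head is "hawk" and the modifier is "meadow".
Within "market cart scribe", the head is "scribe" and the modifier is "market cart".
Within "market cart", the head is "cart" and the modifier is "market".
Assembled: [twilight [[meadow hawk] [[market cart] scribe]]].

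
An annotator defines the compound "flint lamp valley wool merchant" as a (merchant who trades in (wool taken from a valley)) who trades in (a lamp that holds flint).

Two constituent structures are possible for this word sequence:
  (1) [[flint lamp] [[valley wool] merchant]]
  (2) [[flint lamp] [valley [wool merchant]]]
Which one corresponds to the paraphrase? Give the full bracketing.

The paraphrase's head is the "merchant" part ("valley wool merchant"); its modifier is "flint lamp".
That top-level split, carried through the inner groups, gives [[flint lamp] [[valley wool] merchant]].

[[flint lamp] [[valley wool] merchant]]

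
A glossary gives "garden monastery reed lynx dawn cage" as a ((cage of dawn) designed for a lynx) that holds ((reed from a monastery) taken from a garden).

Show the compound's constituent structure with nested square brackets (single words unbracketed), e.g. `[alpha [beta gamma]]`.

At the top level: head "cage" (specifically "lynx dawn cage"); modifier "garden monastery reed".
"garden monastery reed" → head "reed" (specifically "monastery reed"), modifier "garden".
"monastery reed" → head "reed", modifier "monastery".
"lynx dawn cage" → head "cage" (specifically "dawn cage"), modifier "lynx".
"dawn cage" → head "cage", modifier "dawn".
So the structure is [[garden [monastery reed]] [lynx [dawn cage]]].

[[garden [monastery reed]] [lynx [dawn cage]]]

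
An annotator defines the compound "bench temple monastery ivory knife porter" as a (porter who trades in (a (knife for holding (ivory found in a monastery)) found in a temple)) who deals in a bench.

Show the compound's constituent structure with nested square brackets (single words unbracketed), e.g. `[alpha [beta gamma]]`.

At the top level: head "porter" (specifically "temple monastery ivory knife porter"); modifier "bench".
Inside "temple monastery ivory knife porter": head "porter", modifier "temple monastery ivory knife".
Inside "temple monastery ivory knife": head "knife" (specifically "monastery ivory knife"), modifier "temple".
Inside "monastery ivory knife": head "knife", modifier "monastery ivory".
Inside "monastery ivory": head "ivory", modifier "monastery".
So the structure is [bench [[temple [[monastery ivory] knife]] porter]].

[bench [[temple [[monastery ivory] knife]] porter]]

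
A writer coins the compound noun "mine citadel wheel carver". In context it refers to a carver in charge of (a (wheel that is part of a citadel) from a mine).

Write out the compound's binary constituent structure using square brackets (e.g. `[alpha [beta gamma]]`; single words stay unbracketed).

[[mine [citadel wheel]] carver]

The outermost head in the paraphrase is "carver", modified by "mine citadel wheel".
Inside "mine citadel wheel": head "wheel" (specifically "citadel wheel"), modifier "mine".
Inside "citadel wheel": head "wheel", modifier "citadel".
Putting it together: [[mine [citadel wheel]] carver].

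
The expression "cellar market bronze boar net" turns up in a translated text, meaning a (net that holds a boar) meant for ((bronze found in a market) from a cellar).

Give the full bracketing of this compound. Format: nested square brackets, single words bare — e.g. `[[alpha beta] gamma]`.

The outermost head in the paraphrase is "net" (specifically "boar net"), modified by "cellar market bronze".
"cellar market bronze" → head "bronze" (specifically "market bronze"), modifier "cellar".
"market bronze" → head "bronze", modifier "market".
"boar net" → head "net", modifier "boar".
Assembled: [[cellar [market bronze]] [boar net]].

[[cellar [market bronze]] [boar net]]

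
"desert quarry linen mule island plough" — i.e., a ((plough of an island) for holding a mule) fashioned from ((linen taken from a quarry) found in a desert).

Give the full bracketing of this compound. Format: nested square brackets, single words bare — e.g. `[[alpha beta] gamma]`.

The outermost head in the paraphrase is "plough" (specifically "mule island plough"), modified by "desert quarry linen".
Within "desert quarry linen", the head is "linen" (specifically "quarry linen") and the modifier is "desert".
Within "quarry linen", the head is "linen" and the modifier is "quarry".
Within "mule island plough", the head is "plough" (specifically "island plough") and the modifier is "mule".
Within "island plough", the head is "plough" and the modifier is "island".
Putting it together: [[desert [quarry linen]] [mule [island plough]]].

[[desert [quarry linen]] [mule [island plough]]]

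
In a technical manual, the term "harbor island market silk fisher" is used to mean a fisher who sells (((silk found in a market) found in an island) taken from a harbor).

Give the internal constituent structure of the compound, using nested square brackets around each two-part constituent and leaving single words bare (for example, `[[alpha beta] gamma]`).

The outermost head in the paraphrase is "fisher", modified by "harbor island market silk".
Within "harbor island market silk", the head is "silk" (specifically "island market silk") and the modifier is "harbor".
Within "island market silk", the head is "silk" (specifically "market silk") and the modifier is "island".
Within "market silk", the head is "silk" and the modifier is "market".
So the structure is [[harbor [island [market silk]]] fisher].

[[harbor [island [market silk]]] fisher]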